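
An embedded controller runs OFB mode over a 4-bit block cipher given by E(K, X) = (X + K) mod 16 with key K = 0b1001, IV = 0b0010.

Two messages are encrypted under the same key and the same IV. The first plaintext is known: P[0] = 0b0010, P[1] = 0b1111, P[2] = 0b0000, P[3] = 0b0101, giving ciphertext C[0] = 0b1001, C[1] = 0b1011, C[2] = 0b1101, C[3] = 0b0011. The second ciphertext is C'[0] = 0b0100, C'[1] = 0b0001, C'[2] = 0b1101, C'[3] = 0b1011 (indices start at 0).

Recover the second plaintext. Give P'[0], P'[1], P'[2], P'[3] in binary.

P'[0] = 0b1111, P'[1] = 0b0101, P'[2] = 0b0000, P'[3] = 0b1101

In OFB with a reused IV, both messages share the same keystream S_i, so C_i ⊕ C'_i = P_i ⊕ P'_i and thus P'_i = P_i ⊕ C_i ⊕ C'_i.
P'[0]: 0b0010 ⊕ 0b1001 ⊕ 0b0100 = 0b1111.
P'[1]: 0b1111 ⊕ 0b1011 ⊕ 0b0001 = 0b0101.
P'[2]: 0b0000 ⊕ 0b1101 ⊕ 0b1101 = 0b0000.
P'[3]: 0b0101 ⊕ 0b0011 ⊕ 0b1011 = 0b1101.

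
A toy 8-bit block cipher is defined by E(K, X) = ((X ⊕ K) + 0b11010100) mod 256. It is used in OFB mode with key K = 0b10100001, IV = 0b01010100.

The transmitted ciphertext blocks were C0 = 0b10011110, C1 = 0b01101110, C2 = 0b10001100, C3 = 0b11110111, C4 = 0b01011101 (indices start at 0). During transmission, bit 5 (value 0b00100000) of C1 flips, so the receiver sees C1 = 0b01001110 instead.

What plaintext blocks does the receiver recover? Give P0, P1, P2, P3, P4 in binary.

P0 = 0b01010111, P1 = 0b01110010, P2 = 0b11111101, P3 = 0b01010011, P4 = 0b10000100

OFB decryption: S_i = E(K, S_{i−1}) with S_{−1} = IV; P_i = C_i ⊕ S_i.
Only C1 changed, to 0b01001110. In OFB, a change in C_i flips the same bit in P_i only; the keystream is unaffected. Decrypting the received ciphertext:
P0: S = E(K, 0b01010100) = 0b11001001; 0b10011110 ⊕ 0b11001001 = 0b01010111.
P1: S = E(K, 0b11001001) = 0b00111100; 0b01001110 ⊕ 0b00111100 = 0b01110010.
P2: S = E(K, 0b00111100) = 0b01110001; 0b10001100 ⊕ 0b01110001 = 0b11111101.
P3: S = E(K, 0b01110001) = 0b10100100; 0b11110111 ⊕ 0b10100100 = 0b01010011.
P4: S = E(K, 0b10100100) = 0b11011001; 0b01011101 ⊕ 0b11011001 = 0b10000100.
Blocks that differ from the original plaintext: P1.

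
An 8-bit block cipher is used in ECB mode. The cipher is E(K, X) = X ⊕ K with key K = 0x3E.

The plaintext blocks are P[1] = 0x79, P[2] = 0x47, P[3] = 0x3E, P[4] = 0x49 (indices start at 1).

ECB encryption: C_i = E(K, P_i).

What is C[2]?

C[2]: E(K, 0x47) = 0x79.

C[2] = 0x79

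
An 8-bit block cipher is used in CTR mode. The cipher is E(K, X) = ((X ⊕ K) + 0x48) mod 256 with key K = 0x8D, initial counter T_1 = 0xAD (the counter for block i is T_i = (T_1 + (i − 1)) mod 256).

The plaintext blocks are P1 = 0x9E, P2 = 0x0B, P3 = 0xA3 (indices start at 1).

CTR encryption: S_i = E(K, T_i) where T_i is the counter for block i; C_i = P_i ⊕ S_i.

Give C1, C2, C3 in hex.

C1: T = 0xAD, S = E(K, T) = 0x68; 0x9E ⊕ 0x68 = 0xF6.
C2: T = 0xAE, S = E(K, T) = 0x6B; 0x0B ⊕ 0x6B = 0x60.
C3: T = 0xAF, S = E(K, T) = 0x6A; 0xA3 ⊕ 0x6A = 0xC9.

C1 = 0xF6, C2 = 0x60, C3 = 0xC9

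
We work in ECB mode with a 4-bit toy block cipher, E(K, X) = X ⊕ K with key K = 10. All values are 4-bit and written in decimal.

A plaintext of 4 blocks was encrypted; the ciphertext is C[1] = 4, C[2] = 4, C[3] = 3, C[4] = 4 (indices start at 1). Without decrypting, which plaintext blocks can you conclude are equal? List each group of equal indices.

ECB encrypts each block independently with the same key, so equal ciphertext blocks imply equal plaintext blocks.
C[1] = C[2] = C[4] = 4, so P[1] = P[2] = P[4].

P[1] = P[2] = P[4]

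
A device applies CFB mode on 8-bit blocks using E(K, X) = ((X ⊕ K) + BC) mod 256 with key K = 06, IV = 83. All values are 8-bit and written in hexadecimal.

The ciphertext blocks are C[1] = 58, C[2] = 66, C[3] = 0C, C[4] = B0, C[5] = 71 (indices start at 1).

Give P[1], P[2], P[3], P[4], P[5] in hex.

CFB decryption: P_i = C_i ⊕ E(K, C_{i−1}), with C_{0} = IV.
P[1]: E(K, 83) = 41; 58 ⊕ 41 = 19.
P[2]: E(K, 58) = 1A; 66 ⊕ 1A = 7C.
P[3]: E(K, 66) = 1C; 0C ⊕ 1C = 10.
P[4]: E(K, 0C) = C6; B0 ⊕ C6 = 76.
P[5]: E(K, B0) = 72; 71 ⊕ 72 = 03.

P[1] = 19, P[2] = 7C, P[3] = 10, P[4] = 76, P[5] = 03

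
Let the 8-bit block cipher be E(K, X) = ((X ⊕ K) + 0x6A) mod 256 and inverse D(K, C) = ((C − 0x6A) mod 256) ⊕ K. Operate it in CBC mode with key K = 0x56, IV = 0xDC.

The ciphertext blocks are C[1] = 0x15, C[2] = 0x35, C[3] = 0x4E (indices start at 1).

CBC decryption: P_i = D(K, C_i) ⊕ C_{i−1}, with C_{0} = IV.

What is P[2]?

P[2]: D(K, 0x35) = 0x9D; 0x9D ⊕ 0x15 = 0x88.

P[2] = 0x88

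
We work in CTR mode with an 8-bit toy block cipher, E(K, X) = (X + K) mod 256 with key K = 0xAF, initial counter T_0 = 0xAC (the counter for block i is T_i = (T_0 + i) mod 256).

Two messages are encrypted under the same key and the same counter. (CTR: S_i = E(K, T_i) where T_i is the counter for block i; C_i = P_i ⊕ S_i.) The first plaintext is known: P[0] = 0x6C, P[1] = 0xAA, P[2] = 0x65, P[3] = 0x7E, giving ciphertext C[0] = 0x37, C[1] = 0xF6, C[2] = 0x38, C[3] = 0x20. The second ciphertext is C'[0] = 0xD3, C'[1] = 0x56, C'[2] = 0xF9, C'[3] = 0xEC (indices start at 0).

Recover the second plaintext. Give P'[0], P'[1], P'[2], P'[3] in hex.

In CTR with a reused counter, both messages share the same keystream S_i, so C_i ⊕ C'_i = P_i ⊕ P'_i and thus P'_i = P_i ⊕ C_i ⊕ C'_i.
P'[0]: 0x6C ⊕ 0x37 ⊕ 0xD3 = 0x88.
P'[1]: 0xAA ⊕ 0xF6 ⊕ 0x56 = 0x0A.
P'[2]: 0x65 ⊕ 0x38 ⊕ 0xF9 = 0xA4.
P'[3]: 0x7E ⊕ 0x20 ⊕ 0xEC = 0xB2.

P'[0] = 0x88, P'[1] = 0x0A, P'[2] = 0xA4, P'[3] = 0xB2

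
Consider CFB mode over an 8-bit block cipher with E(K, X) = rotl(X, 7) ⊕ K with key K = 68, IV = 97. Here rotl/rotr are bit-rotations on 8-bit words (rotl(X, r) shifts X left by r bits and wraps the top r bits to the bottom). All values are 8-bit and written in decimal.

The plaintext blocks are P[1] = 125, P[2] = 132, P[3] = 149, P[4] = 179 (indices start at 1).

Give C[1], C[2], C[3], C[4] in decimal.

CFB encryption: C_i = P_i ⊕ E(K, C_{i−1}), with C_{0} = IV.
C[1]: E(K, 97) = 244; 125 ⊕ 244 = 137.
C[2]: E(K, 137) = 128; 132 ⊕ 128 = 4.
C[3]: E(K, 4) = 70; 149 ⊕ 70 = 211.
C[4]: E(K, 211) = 173; 179 ⊕ 173 = 30.

C[1] = 137, C[2] = 4, C[3] = 211, C[4] = 30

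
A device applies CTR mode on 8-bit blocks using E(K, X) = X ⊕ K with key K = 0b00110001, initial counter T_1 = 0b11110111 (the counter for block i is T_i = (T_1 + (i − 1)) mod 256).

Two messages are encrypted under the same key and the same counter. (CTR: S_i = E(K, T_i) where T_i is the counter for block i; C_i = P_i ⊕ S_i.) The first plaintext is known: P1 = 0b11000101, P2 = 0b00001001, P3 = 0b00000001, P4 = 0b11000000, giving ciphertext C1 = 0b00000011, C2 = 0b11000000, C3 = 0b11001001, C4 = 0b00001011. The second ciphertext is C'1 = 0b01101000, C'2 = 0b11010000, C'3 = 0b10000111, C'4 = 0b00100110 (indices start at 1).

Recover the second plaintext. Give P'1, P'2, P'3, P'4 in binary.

In CTR with a reused counter, both messages share the same keystream S_i, so C_i ⊕ C'_i = P_i ⊕ P'_i and thus P'_i = P_i ⊕ C_i ⊕ C'_i.
P'1: 0b11000101 ⊕ 0b00000011 ⊕ 0b01101000 = 0b10101110.
P'2: 0b00001001 ⊕ 0b11000000 ⊕ 0b11010000 = 0b00011001.
P'3: 0b00000001 ⊕ 0b11001001 ⊕ 0b10000111 = 0b01001111.
P'4: 0b11000000 ⊕ 0b00001011 ⊕ 0b00100110 = 0b11101101.

P'1 = 0b10101110, P'2 = 0b00011001, P'3 = 0b01001111, P'4 = 0b11101101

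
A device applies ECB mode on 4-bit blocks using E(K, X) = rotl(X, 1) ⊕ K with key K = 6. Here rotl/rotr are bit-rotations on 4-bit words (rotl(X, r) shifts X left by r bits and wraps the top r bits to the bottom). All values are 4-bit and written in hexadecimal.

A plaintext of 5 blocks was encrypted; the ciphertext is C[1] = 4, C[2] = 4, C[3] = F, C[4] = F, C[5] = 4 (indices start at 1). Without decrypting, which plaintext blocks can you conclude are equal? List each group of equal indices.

ECB encrypts each block independently with the same key, so equal ciphertext blocks imply equal plaintext blocks.
C[1] = C[2] = C[5] = 4, so P[1] = P[2] = P[5].
C[3] = C[4] = F, so P[3] = P[4].

P[1] = P[2] = P[5]; P[3] = P[4]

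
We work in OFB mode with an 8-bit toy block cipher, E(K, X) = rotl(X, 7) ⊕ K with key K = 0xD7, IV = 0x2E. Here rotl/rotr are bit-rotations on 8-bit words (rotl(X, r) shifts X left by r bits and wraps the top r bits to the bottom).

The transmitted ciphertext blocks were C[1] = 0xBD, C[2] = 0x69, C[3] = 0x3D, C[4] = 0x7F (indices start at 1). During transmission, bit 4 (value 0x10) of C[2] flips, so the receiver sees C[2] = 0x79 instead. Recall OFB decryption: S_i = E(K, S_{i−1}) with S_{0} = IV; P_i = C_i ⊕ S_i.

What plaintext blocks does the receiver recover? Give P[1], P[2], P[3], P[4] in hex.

P[1] = 0x7D, P[2] = 0xCE, P[3] = 0x31, P[4] = 0xAE

Only C[2] changed, to 0x79. In OFB, a change in C_i flips the same bit in P_i only; the keystream is unaffected. Decrypting the received ciphertext:
P[1]: S = E(K, 0x2E) = 0xC0; 0xBD ⊕ 0xC0 = 0x7D.
P[2]: S = E(K, 0xC0) = 0xB7; 0x79 ⊕ 0xB7 = 0xCE.
P[3]: S = E(K, 0xB7) = 0x0C; 0x3D ⊕ 0x0C = 0x31.
P[4]: S = E(K, 0x0C) = 0xD1; 0x7F ⊕ 0xD1 = 0xAE.
Blocks that differ from the original plaintext: P[2].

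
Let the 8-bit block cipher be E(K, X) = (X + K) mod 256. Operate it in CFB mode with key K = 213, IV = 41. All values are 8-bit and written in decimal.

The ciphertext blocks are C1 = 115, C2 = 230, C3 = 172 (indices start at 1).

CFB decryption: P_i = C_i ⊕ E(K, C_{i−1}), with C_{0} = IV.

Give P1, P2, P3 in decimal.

P1 = 141, P2 = 174, P3 = 23

P1: E(K, 41) = 254; 115 ⊕ 254 = 141.
P2: E(K, 115) = 72; 230 ⊕ 72 = 174.
P3: E(K, 230) = 187; 172 ⊕ 187 = 23.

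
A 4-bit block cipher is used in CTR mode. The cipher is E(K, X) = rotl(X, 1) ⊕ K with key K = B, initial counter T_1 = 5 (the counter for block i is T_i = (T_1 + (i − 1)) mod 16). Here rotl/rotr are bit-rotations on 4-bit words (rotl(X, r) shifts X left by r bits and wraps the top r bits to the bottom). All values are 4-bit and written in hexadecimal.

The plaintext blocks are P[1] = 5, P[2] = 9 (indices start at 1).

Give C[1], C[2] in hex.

CTR encryption: S_i = E(K, T_i) where T_i is the counter for block i; C_i = P_i ⊕ S_i.
C[1]: T = 5, S = E(K, T) = 1; 5 ⊕ 1 = 4.
C[2]: T = 6, S = E(K, T) = 7; 9 ⊕ 7 = E.

C[1] = 4, C[2] = E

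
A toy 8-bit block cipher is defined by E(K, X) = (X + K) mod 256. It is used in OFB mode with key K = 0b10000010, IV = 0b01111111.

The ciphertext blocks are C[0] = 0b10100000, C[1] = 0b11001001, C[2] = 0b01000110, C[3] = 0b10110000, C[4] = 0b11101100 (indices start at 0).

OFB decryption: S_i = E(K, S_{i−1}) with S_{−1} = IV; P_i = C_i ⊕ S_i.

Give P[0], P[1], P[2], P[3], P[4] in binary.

P[0]: S = E(K, 0b01111111) = 0b00000001; 0b10100000 ⊕ 0b00000001 = 0b10100001.
P[1]: S = E(K, 0b00000001) = 0b10000011; 0b11001001 ⊕ 0b10000011 = 0b01001010.
P[2]: S = E(K, 0b10000011) = 0b00000101; 0b01000110 ⊕ 0b00000101 = 0b01000011.
P[3]: S = E(K, 0b00000101) = 0b10000111; 0b10110000 ⊕ 0b10000111 = 0b00110111.
P[4]: S = E(K, 0b10000111) = 0b00001001; 0b11101100 ⊕ 0b00001001 = 0b11100101.

P[0] = 0b10100001, P[1] = 0b01001010, P[2] = 0b01000011, P[3] = 0b00110111, P[4] = 0b11100101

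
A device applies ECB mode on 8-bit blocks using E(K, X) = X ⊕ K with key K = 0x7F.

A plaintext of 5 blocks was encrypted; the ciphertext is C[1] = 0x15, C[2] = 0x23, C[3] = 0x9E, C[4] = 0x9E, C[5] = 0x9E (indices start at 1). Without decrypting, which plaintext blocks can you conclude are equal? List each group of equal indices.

ECB encrypts each block independently with the same key, so equal ciphertext blocks imply equal plaintext blocks.
C[3] = C[4] = C[5] = 0x9E, so P[3] = P[4] = P[5].

P[3] = P[4] = P[5]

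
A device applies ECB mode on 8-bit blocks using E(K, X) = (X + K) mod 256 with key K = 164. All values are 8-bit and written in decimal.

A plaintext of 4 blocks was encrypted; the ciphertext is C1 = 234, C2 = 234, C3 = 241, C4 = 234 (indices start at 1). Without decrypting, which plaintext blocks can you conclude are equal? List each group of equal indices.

P1 = P2 = P4

ECB encrypts each block independently with the same key, so equal ciphertext blocks imply equal plaintext blocks.
C1 = C2 = C4 = 234, so P1 = P2 = P4.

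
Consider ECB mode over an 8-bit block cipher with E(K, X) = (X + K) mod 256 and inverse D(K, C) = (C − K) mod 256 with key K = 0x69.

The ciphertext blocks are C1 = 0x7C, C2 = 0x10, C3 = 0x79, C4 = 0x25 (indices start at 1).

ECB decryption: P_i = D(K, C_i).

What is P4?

P4: D(K, 0x25) = 0xBC.

P4 = 0xBC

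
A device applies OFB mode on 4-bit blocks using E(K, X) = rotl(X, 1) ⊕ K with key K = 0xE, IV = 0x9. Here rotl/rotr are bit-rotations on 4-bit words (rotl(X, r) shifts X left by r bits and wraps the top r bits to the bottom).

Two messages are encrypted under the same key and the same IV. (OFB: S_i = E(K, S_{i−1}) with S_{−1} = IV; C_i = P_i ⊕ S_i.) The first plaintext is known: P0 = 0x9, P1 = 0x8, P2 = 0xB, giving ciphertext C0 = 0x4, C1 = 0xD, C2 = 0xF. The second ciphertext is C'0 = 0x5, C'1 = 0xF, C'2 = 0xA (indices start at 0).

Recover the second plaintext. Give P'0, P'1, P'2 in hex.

P'0 = 0x8, P'1 = 0xA, P'2 = 0xE

In OFB with a reused IV, both messages share the same keystream S_i, so C_i ⊕ C'_i = P_i ⊕ P'_i and thus P'_i = P_i ⊕ C_i ⊕ C'_i.
P'0: 0x9 ⊕ 0x4 ⊕ 0x5 = 0x8.
P'1: 0x8 ⊕ 0xD ⊕ 0xF = 0xA.
P'2: 0xB ⊕ 0xF ⊕ 0xA = 0xE.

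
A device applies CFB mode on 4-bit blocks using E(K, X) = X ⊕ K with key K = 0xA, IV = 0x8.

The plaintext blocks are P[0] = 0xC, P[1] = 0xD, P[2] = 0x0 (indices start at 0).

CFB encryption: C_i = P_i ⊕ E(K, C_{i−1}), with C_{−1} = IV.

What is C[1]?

C[0]: E(K, 0x8) = 0x2; 0xC ⊕ 0x2 = 0xE.
C[1]: E(K, 0xE) = 0x4; 0xD ⊕ 0x4 = 0x9.

C[1] = 0x9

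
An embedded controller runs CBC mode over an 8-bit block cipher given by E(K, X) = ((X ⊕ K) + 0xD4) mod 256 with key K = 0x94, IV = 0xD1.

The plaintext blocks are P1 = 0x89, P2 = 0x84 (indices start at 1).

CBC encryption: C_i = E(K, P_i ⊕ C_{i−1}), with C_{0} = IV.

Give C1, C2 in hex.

C1: P1 ⊕ 0xD1 = 0x58; E(K, 0x58) = 0xA0.
C2: P2 ⊕ 0xA0 = 0x24; E(K, 0x24) = 0x84.

C1 = 0xA0, C2 = 0x84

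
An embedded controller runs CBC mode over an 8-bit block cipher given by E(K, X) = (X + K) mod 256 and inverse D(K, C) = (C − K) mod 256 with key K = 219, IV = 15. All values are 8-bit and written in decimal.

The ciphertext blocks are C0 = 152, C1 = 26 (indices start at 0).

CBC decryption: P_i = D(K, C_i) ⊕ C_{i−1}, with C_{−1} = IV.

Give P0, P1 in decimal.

P0 = 178, P1 = 167

P0: D(K, 152) = 189; 189 ⊕ 15 = 178.
P1: D(K, 26) = 63; 63 ⊕ 152 = 167.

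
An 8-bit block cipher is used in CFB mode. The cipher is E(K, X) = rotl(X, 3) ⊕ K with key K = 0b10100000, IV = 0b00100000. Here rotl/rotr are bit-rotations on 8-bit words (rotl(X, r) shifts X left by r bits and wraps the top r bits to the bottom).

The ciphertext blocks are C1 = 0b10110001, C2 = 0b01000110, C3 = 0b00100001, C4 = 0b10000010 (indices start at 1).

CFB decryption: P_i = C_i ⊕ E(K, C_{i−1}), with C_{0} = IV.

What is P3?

P3 = 0b10110011

P3: E(K, 0b01000110) = 0b10010010; 0b00100001 ⊕ 0b10010010 = 0b10110011.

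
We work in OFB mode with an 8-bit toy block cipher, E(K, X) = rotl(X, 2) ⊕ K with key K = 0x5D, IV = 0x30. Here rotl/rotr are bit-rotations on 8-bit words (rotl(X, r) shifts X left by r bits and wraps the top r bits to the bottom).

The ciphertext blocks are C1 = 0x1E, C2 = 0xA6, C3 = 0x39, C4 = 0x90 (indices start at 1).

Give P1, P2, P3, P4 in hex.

OFB decryption: S_i = E(K, S_{i−1}) with S_{0} = IV; P_i = C_i ⊕ S_i.
P1: S = E(K, 0x30) = 0x9D; 0x1E ⊕ 0x9D = 0x83.
P2: S = E(K, 0x9D) = 0x2B; 0xA6 ⊕ 0x2B = 0x8D.
P3: S = E(K, 0x2B) = 0xF1; 0x39 ⊕ 0xF1 = 0xC8.
P4: S = E(K, 0xF1) = 0x9A; 0x90 ⊕ 0x9A = 0x0A.

P1 = 0x83, P2 = 0x8D, P3 = 0xC8, P4 = 0x0A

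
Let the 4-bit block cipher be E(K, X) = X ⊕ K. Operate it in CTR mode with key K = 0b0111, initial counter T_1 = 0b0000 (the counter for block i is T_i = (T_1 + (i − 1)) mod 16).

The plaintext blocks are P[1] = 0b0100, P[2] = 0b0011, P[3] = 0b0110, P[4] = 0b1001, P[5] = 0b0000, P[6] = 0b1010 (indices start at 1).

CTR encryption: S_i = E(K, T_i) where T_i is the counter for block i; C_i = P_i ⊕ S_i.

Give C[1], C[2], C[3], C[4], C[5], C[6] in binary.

C[1]: T = 0b0000, S = E(K, T) = 0b0111; 0b0100 ⊕ 0b0111 = 0b0011.
C[2]: T = 0b0001, S = E(K, T) = 0b0110; 0b0011 ⊕ 0b0110 = 0b0101.
C[3]: T = 0b0010, S = E(K, T) = 0b0101; 0b0110 ⊕ 0b0101 = 0b0011.
C[4]: T = 0b0011, S = E(K, T) = 0b0100; 0b1001 ⊕ 0b0100 = 0b1101.
C[5]: T = 0b0100, S = E(K, T) = 0b0011; 0b0000 ⊕ 0b0011 = 0b0011.
C[6]: T = 0b0101, S = E(K, T) = 0b0010; 0b1010 ⊕ 0b0010 = 0b1000.

C[1] = 0b0011, C[2] = 0b0101, C[3] = 0b0011, C[4] = 0b1101, C[5] = 0b0011, C[6] = 0b1000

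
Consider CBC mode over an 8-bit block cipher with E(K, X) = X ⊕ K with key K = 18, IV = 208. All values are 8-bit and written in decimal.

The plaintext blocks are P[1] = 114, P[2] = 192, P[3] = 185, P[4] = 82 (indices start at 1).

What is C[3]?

C[3] = 201

CBC encryption: C_i = E(K, P_i ⊕ C_{i−1}), with C_{0} = IV.
C[1]: P[1] ⊕ 208 = 162; E(K, 162) = 176.
C[2]: P[2] ⊕ 176 = 112; E(K, 112) = 98.
C[3]: P[3] ⊕ 98 = 219; E(K, 219) = 201.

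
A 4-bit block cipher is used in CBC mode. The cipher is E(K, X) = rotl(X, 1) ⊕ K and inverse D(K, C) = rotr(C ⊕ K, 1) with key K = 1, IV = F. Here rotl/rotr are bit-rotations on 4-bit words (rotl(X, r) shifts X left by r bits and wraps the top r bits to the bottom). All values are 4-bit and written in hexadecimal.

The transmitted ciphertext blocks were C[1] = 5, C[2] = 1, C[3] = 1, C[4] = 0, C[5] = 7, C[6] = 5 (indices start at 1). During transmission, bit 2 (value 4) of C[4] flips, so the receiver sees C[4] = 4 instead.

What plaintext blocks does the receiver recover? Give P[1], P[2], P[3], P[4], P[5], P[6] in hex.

CBC decryption: P_i = D(K, C_i) ⊕ C_{i−1}, with C_{0} = IV.
Only C[4] changed, to 4. In CBC, a change in C_i garbles P_i and flips the same bit in P_{i+1}. Decrypting the received ciphertext:
P[1]: D(K, 5) = 2; 2 ⊕ F = D.
P[2]: D(K, 1) = 0; 0 ⊕ 5 = 5.
P[3]: D(K, 1) = 0; 0 ⊕ 1 = 1.
P[4]: D(K, 4) = A; A ⊕ 1 = B.
P[5]: D(K, 7) = 3; 3 ⊕ 4 = 7.
P[6]: D(K, 5) = 2; 2 ⊕ 7 = 5.
Blocks that differ from the original plaintext: P[4], P[5].

P[1] = D, P[2] = 5, P[3] = 1, P[4] = B, P[5] = 7, P[6] = 5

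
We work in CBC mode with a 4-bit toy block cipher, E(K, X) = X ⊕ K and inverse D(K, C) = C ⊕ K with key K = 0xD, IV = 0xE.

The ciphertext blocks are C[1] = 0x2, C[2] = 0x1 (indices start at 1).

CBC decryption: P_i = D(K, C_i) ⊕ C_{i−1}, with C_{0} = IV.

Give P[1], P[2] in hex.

P[1]: D(K, 0x2) = 0xF; 0xF ⊕ 0xE = 0x1.
P[2]: D(K, 0x1) = 0xC; 0xC ⊕ 0x2 = 0xE.

P[1] = 0x1, P[2] = 0xE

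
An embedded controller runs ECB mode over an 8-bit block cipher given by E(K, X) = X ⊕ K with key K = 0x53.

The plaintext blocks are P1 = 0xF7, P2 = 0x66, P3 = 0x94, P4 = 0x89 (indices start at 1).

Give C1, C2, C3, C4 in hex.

ECB encryption: C_i = E(K, P_i).
C1: E(K, 0xF7) = 0xA4.
C2: E(K, 0x66) = 0x35.
C3: E(K, 0x94) = 0xC7.
C4: E(K, 0x89) = 0xDA.

C1 = 0xA4, C2 = 0x35, C3 = 0xC7, C4 = 0xDA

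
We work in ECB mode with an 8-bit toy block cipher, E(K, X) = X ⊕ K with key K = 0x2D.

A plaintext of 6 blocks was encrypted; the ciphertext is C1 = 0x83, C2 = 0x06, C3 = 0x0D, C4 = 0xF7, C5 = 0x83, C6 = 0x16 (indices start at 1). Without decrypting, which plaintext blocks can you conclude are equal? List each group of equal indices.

ECB encrypts each block independently with the same key, so equal ciphertext blocks imply equal plaintext blocks.
C1 = C5 = 0x83, so P1 = P5.

P1 = P5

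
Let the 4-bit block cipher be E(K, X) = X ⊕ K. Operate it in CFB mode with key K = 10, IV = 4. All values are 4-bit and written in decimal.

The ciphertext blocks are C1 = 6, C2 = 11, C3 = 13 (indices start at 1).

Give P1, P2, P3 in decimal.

P1 = 8, P2 = 7, P3 = 12

CFB decryption: P_i = C_i ⊕ E(K, C_{i−1}), with C_{0} = IV.
P1: E(K, 4) = 14; 6 ⊕ 14 = 8.
P2: E(K, 6) = 12; 11 ⊕ 12 = 7.
P3: E(K, 11) = 1; 13 ⊕ 1 = 12.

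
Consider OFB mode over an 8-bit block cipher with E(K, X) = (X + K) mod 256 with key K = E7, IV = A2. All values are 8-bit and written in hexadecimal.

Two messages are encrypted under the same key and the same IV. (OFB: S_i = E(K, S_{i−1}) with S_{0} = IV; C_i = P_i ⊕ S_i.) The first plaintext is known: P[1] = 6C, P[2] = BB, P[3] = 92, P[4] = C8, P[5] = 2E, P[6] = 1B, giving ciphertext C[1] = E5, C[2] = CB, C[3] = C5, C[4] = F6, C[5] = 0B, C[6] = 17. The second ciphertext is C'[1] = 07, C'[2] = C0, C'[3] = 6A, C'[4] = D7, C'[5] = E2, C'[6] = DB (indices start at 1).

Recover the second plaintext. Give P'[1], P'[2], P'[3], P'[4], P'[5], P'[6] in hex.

In OFB with a reused IV, both messages share the same keystream S_i, so C_i ⊕ C'_i = P_i ⊕ P'_i and thus P'_i = P_i ⊕ C_i ⊕ C'_i.
P'[1]: 6C ⊕ E5 ⊕ 07 = 8E.
P'[2]: BB ⊕ CB ⊕ C0 = B0.
P'[3]: 92 ⊕ C5 ⊕ 6A = 3D.
P'[4]: C8 ⊕ F6 ⊕ D7 = E9.
P'[5]: 2E ⊕ 0B ⊕ E2 = C7.
P'[6]: 1B ⊕ 17 ⊕ DB = D7.

P'[1] = 8E, P'[2] = B0, P'[3] = 3D, P'[4] = E9, P'[5] = C7, P'[6] = D7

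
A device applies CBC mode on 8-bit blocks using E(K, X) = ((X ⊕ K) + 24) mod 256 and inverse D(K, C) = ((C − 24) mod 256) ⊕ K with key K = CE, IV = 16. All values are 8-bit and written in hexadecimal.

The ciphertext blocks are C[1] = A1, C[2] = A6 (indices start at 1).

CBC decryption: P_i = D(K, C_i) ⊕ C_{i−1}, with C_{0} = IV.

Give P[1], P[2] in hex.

P[1]: D(K, A1) = B3; B3 ⊕ 16 = A5.
P[2]: D(K, A6) = 4C; 4C ⊕ A1 = ED.

P[1] = A5, P[2] = ED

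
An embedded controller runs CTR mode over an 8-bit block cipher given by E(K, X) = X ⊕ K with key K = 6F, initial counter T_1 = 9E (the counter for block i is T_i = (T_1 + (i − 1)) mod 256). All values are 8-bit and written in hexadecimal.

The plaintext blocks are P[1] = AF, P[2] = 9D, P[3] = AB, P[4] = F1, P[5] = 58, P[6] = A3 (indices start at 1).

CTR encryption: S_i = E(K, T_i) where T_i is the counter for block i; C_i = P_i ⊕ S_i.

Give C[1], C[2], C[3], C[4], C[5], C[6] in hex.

C[1]: T = 9E, S = E(K, T) = F1; AF ⊕ F1 = 5E.
C[2]: T = 9F, S = E(K, T) = F0; 9D ⊕ F0 = 6D.
C[3]: T = A0, S = E(K, T) = CF; AB ⊕ CF = 64.
C[4]: T = A1, S = E(K, T) = CE; F1 ⊕ CE = 3F.
C[5]: T = A2, S = E(K, T) = CD; 58 ⊕ CD = 95.
C[6]: T = A3, S = E(K, T) = CC; A3 ⊕ CC = 6F.

C[1] = 5E, C[2] = 6D, C[3] = 64, C[4] = 3F, C[5] = 95, C[6] = 6F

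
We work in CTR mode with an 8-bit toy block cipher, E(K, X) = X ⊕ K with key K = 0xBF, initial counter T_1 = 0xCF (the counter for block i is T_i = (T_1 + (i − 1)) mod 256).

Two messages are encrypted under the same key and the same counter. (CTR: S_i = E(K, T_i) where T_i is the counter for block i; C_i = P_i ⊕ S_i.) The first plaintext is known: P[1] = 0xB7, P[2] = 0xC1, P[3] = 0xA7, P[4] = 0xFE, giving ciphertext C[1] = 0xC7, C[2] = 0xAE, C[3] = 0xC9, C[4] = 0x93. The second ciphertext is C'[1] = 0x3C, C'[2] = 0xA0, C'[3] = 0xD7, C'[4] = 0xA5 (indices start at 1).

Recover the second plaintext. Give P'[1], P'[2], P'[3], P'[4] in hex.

In CTR with a reused counter, both messages share the same keystream S_i, so C_i ⊕ C'_i = P_i ⊕ P'_i and thus P'_i = P_i ⊕ C_i ⊕ C'_i.
P'[1]: 0xB7 ⊕ 0xC7 ⊕ 0x3C = 0x4C.
P'[2]: 0xC1 ⊕ 0xAE ⊕ 0xA0 = 0xCF.
P'[3]: 0xA7 ⊕ 0xC9 ⊕ 0xD7 = 0xB9.
P'[4]: 0xFE ⊕ 0x93 ⊕ 0xA5 = 0xC8.

P'[1] = 0x4C, P'[2] = 0xCF, P'[3] = 0xB9, P'[4] = 0xC8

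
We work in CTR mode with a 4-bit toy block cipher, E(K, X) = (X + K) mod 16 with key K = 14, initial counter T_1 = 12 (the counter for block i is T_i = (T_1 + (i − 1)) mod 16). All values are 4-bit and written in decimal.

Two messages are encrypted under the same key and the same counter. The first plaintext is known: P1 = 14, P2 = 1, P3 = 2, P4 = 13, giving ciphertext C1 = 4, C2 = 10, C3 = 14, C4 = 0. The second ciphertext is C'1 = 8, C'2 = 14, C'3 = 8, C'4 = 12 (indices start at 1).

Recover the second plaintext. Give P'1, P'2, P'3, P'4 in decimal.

In CTR with a reused counter, both messages share the same keystream S_i, so C_i ⊕ C'_i = P_i ⊕ P'_i and thus P'_i = P_i ⊕ C_i ⊕ C'_i.
P'1: 14 ⊕ 4 ⊕ 8 = 2.
P'2: 1 ⊕ 10 ⊕ 14 = 5.
P'3: 2 ⊕ 14 ⊕ 8 = 4.
P'4: 13 ⊕ 0 ⊕ 12 = 1.

P'1 = 2, P'2 = 5, P'3 = 4, P'4 = 1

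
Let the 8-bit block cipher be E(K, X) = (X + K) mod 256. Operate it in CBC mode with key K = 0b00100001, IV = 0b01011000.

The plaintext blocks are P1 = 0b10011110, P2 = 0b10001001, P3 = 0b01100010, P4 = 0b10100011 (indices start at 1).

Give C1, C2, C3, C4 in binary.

CBC encryption: C_i = E(K, P_i ⊕ C_{i−1}), with C_{0} = IV.
C1: P1 ⊕ 0b01011000 = 0b11000110; E(K, 0b11000110) = 0b11100111.
C2: P2 ⊕ 0b11100111 = 0b01101110; E(K, 0b01101110) = 0b10001111.
C3: P3 ⊕ 0b10001111 = 0b11101101; E(K, 0b11101101) = 0b00001110.
C4: P4 ⊕ 0b00001110 = 0b10101101; E(K, 0b10101101) = 0b11001110.

C1 = 0b11100111, C2 = 0b10001111, C3 = 0b00001110, C4 = 0b11001110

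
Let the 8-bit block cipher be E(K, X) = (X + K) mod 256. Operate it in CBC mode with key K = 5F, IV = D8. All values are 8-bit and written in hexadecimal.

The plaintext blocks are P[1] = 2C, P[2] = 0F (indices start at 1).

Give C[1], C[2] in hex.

C[1] = 53, C[2] = BB

CBC encryption: C_i = E(K, P_i ⊕ C_{i−1}), with C_{0} = IV.
C[1]: P[1] ⊕ D8 = F4; E(K, F4) = 53.
C[2]: P[2] ⊕ 53 = 5C; E(K, 5C) = BB.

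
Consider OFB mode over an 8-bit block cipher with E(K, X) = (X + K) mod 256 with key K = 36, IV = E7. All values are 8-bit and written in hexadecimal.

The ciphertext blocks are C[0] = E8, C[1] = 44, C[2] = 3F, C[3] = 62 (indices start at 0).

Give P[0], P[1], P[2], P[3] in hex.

P[0] = F5, P[1] = 17, P[2] = B6, P[3] = DD

OFB decryption: S_i = E(K, S_{i−1}) with S_{−1} = IV; P_i = C_i ⊕ S_i.
P[0]: S = E(K, E7) = 1D; E8 ⊕ 1D = F5.
P[1]: S = E(K, 1D) = 53; 44 ⊕ 53 = 17.
P[2]: S = E(K, 53) = 89; 3F ⊕ 89 = B6.
P[3]: S = E(K, 89) = BF; 62 ⊕ BF = DD.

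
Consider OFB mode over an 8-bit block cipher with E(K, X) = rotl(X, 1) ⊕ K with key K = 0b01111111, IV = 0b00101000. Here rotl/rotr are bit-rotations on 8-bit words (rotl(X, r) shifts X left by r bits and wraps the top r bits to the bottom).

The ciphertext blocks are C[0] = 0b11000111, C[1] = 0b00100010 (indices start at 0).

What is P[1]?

OFB decryption: S_i = E(K, S_{i−1}) with S_{−1} = IV; P_i = C_i ⊕ S_i.
P[0]: S = E(K, 0b00101000) = 0b00101111; 0b11000111 ⊕ 0b00101111 = 0b11101000.
P[1]: S = E(K, 0b00101111) = 0b00100001; 0b00100010 ⊕ 0b00100001 = 0b00000011.

P[1] = 0b00000011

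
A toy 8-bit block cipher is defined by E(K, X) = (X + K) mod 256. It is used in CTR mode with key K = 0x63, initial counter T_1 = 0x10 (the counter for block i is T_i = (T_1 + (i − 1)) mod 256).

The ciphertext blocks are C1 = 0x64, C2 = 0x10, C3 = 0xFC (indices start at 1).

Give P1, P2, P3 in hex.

P1 = 0x17, P2 = 0x64, P3 = 0x89

CTR decryption: S_i = E(K, T_i) where T_i is the counter for block i; P_i = C_i ⊕ S_i.
P1: T = 0x10, S = E(K, T) = 0x73; 0x64 ⊕ 0x73 = 0x17.
P2: T = 0x11, S = E(K, T) = 0x74; 0x10 ⊕ 0x74 = 0x64.
P3: T = 0x12, S = E(K, T) = 0x75; 0xFC ⊕ 0x75 = 0x89.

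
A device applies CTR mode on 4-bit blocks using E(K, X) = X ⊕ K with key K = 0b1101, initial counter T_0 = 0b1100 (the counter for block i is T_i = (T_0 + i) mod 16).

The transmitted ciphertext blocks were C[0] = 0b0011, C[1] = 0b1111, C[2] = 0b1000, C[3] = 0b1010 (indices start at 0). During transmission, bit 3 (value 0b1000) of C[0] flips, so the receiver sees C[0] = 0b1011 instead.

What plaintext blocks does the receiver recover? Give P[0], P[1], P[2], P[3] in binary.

CTR decryption: S_i = E(K, T_i) where T_i is the counter for block i; P_i = C_i ⊕ S_i.
Only C[0] changed, to 0b1011. In CTR, a change in C_i flips the same bit in P_i only; the keystream is unaffected. Decrypting the received ciphertext:
P[0]: T = 0b1100, S = E(K, T) = 0b0001; 0b1011 ⊕ 0b0001 = 0b1010.
P[1]: T = 0b1101, S = E(K, T) = 0b0000; 0b1111 ⊕ 0b0000 = 0b1111.
P[2]: T = 0b1110, S = E(K, T) = 0b0011; 0b1000 ⊕ 0b0011 = 0b1011.
P[3]: T = 0b1111, S = E(K, T) = 0b0010; 0b1010 ⊕ 0b0010 = 0b1000.
Blocks that differ from the original plaintext: P[0].

P[0] = 0b1010, P[1] = 0b1111, P[2] = 0b1011, P[3] = 0b1000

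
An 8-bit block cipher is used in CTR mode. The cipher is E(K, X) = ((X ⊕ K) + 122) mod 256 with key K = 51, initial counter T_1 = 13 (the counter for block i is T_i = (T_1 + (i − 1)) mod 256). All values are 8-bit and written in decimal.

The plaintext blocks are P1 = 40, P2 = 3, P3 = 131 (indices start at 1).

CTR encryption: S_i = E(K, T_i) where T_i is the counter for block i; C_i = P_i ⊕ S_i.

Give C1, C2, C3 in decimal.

C1 = 144, C2 = 180, C3 = 53

C1: T = 13, S = E(K, T) = 184; 40 ⊕ 184 = 144.
C2: T = 14, S = E(K, T) = 183; 3 ⊕ 183 = 180.
C3: T = 15, S = E(K, T) = 182; 131 ⊕ 182 = 53.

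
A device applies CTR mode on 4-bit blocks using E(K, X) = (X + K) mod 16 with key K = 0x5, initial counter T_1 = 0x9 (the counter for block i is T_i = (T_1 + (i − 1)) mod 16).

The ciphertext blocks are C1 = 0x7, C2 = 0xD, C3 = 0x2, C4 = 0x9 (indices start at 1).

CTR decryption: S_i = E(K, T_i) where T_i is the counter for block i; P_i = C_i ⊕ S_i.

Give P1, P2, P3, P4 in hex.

P1 = 0x9, P2 = 0x2, P3 = 0x2, P4 = 0x8

P1: T = 0x9, S = E(K, T) = 0xE; 0x7 ⊕ 0xE = 0x9.
P2: T = 0xA, S = E(K, T) = 0xF; 0xD ⊕ 0xF = 0x2.
P3: T = 0xB, S = E(K, T) = 0x0; 0x2 ⊕ 0x0 = 0x2.
P4: T = 0xC, S = E(K, T) = 0x1; 0x9 ⊕ 0x1 = 0x8.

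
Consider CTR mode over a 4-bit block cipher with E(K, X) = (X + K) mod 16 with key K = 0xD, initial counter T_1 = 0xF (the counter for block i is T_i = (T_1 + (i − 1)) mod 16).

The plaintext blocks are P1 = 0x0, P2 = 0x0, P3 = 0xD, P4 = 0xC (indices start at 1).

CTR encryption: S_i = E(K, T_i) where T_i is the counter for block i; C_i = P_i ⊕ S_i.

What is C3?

C3 = 0x3

C1: T = 0xF, S = E(K, T) = 0xC; 0x0 ⊕ 0xC = 0xC.
C2: T = 0x0, S = E(K, T) = 0xD; 0x0 ⊕ 0xD = 0xD.
C3: T = 0x1, S = E(K, T) = 0xE; 0xD ⊕ 0xE = 0x3.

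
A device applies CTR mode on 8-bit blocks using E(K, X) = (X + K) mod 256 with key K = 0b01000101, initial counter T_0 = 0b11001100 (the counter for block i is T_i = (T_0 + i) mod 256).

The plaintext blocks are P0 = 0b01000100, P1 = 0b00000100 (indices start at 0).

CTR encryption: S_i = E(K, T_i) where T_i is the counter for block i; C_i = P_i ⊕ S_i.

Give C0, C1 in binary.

C0 = 0b01010101, C1 = 0b00010110

C0: T = 0b11001100, S = E(K, T) = 0b00010001; 0b01000100 ⊕ 0b00010001 = 0b01010101.
C1: T = 0b11001101, S = E(K, T) = 0b00010010; 0b00000100 ⊕ 0b00010010 = 0b00010110.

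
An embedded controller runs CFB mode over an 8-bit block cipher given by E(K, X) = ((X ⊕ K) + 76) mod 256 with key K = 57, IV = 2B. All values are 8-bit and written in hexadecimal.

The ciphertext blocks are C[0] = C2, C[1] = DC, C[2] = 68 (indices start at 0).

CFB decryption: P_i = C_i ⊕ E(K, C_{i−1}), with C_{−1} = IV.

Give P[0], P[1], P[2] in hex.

P[0]: E(K, 2B) = F2; C2 ⊕ F2 = 30.
P[1]: E(K, C2) = 0B; DC ⊕ 0B = D7.
P[2]: E(K, DC) = 01; 68 ⊕ 01 = 69.

P[0] = 30, P[1] = D7, P[2] = 69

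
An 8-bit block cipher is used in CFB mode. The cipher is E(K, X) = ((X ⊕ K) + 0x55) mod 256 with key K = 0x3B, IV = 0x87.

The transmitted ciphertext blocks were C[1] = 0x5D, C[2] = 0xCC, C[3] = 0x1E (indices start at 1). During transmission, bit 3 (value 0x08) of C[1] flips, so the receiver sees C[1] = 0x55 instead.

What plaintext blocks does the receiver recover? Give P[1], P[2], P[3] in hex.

P[1] = 0x44, P[2] = 0x0F, P[3] = 0x52

CFB decryption: P_i = C_i ⊕ E(K, C_{i−1}), with C_{0} = IV.
Only C[1] changed, to 0x55. In CFB, a change in C_i flips the same bit in P_i and garbles P_{i+1}. Decrypting the received ciphertext:
P[1]: E(K, 0x87) = 0x11; 0x55 ⊕ 0x11 = 0x44.
P[2]: E(K, 0x55) = 0xC3; 0xCC ⊕ 0xC3 = 0x0F.
P[3]: E(K, 0xCC) = 0x4C; 0x1E ⊕ 0x4C = 0x52.
Blocks that differ from the original plaintext: P[1], P[2].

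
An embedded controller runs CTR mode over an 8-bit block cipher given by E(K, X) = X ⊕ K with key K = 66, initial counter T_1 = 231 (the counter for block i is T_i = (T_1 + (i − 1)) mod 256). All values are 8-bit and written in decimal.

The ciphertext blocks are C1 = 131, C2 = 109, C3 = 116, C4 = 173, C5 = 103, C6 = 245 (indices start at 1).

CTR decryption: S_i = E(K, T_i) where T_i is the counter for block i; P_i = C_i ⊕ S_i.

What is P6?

P6: T = 236, S = E(K, T) = 174; 245 ⊕ 174 = 91.

P6 = 91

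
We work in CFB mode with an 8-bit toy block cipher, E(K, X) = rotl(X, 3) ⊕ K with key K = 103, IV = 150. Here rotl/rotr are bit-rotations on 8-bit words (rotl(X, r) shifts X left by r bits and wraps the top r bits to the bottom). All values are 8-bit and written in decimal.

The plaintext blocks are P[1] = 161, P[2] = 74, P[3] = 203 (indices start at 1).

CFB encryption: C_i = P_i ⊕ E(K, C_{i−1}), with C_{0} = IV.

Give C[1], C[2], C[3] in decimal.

C[1]: E(K, 150) = 211; 161 ⊕ 211 = 114.
C[2]: E(K, 114) = 244; 74 ⊕ 244 = 190.
C[3]: E(K, 190) = 146; 203 ⊕ 146 = 89.

C[1] = 114, C[2] = 190, C[3] = 89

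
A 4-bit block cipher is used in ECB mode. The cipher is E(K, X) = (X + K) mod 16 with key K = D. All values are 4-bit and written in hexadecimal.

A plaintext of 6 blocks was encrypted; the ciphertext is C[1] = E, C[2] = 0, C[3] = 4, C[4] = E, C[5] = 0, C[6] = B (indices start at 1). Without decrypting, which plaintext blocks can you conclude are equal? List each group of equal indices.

ECB encrypts each block independently with the same key, so equal ciphertext blocks imply equal plaintext blocks.
C[1] = C[4] = E, so P[1] = P[4].
C[2] = C[5] = 0, so P[2] = P[5].

P[1] = P[4]; P[2] = P[5]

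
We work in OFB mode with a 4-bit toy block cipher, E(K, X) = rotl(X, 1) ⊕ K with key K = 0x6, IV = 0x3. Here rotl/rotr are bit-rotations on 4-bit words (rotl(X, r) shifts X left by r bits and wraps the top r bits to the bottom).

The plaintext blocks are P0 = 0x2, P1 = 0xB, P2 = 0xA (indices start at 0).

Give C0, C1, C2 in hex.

C0 = 0x2, C1 = 0xD, C2 = 0x0

OFB encryption: S_i = E(K, S_{i−1}) with S_{−1} = IV; C_i = P_i ⊕ S_i.
C0: S = E(K, 0x3) = 0x0; 0x2 ⊕ 0x0 = 0x2.
C1: S = E(K, 0x0) = 0x6; 0xB ⊕ 0x6 = 0xD.
C2: S = E(K, 0x6) = 0xA; 0xA ⊕ 0xA = 0x0.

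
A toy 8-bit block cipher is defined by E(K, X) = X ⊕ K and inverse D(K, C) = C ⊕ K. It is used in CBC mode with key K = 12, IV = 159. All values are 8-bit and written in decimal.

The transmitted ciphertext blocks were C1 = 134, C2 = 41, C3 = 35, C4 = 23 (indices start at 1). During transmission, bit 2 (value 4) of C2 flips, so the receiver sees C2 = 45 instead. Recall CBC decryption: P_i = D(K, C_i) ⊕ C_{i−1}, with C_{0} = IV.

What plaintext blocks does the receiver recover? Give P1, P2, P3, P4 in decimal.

P1 = 21, P2 = 167, P3 = 2, P4 = 56

Only C2 changed, to 45. In CBC, a change in C_i garbles P_i and flips the same bit in P_{i+1}. Decrypting the received ciphertext:
P1: D(K, 134) = 138; 138 ⊕ 159 = 21.
P2: D(K, 45) = 33; 33 ⊕ 134 = 167.
P3: D(K, 35) = 47; 47 ⊕ 45 = 2.
P4: D(K, 23) = 27; 27 ⊕ 35 = 56.
Blocks that differ from the original plaintext: P2, P3.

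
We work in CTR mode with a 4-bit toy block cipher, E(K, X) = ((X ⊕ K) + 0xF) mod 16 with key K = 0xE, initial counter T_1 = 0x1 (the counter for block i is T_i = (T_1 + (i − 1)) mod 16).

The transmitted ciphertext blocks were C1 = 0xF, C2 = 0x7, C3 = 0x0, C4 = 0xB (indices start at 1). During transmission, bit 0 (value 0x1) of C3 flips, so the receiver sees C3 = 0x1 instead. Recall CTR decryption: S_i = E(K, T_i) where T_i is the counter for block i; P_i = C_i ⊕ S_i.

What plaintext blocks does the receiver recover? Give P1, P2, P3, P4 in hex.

Only C3 changed, to 0x1. In CTR, a change in C_i flips the same bit in P_i only; the keystream is unaffected. Decrypting the received ciphertext:
P1: T = 0x1, S = E(K, T) = 0xE; 0xF ⊕ 0xE = 0x1.
P2: T = 0x2, S = E(K, T) = 0xB; 0x7 ⊕ 0xB = 0xC.
P3: T = 0x3, S = E(K, T) = 0xC; 0x1 ⊕ 0xC = 0xD.
P4: T = 0x4, S = E(K, T) = 0x9; 0xB ⊕ 0x9 = 0x2.
Blocks that differ from the original plaintext: P3.

P1 = 0x1, P2 = 0xC, P3 = 0xD, P4 = 0x2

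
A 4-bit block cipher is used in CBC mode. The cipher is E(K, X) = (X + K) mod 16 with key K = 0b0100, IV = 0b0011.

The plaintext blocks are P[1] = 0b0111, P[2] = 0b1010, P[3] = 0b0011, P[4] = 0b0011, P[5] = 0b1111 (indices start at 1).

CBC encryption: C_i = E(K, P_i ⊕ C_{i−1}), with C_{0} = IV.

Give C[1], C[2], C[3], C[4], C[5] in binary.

C[1] = 0b1000, C[2] = 0b0110, C[3] = 0b1001, C[4] = 0b1110, C[5] = 0b0101

C[1]: P[1] ⊕ 0b0011 = 0b0100; E(K, 0b0100) = 0b1000.
C[2]: P[2] ⊕ 0b1000 = 0b0010; E(K, 0b0010) = 0b0110.
C[3]: P[3] ⊕ 0b0110 = 0b0101; E(K, 0b0101) = 0b1001.
C[4]: P[4] ⊕ 0b1001 = 0b1010; E(K, 0b1010) = 0b1110.
C[5]: P[5] ⊕ 0b1110 = 0b0001; E(K, 0b0001) = 0b0101.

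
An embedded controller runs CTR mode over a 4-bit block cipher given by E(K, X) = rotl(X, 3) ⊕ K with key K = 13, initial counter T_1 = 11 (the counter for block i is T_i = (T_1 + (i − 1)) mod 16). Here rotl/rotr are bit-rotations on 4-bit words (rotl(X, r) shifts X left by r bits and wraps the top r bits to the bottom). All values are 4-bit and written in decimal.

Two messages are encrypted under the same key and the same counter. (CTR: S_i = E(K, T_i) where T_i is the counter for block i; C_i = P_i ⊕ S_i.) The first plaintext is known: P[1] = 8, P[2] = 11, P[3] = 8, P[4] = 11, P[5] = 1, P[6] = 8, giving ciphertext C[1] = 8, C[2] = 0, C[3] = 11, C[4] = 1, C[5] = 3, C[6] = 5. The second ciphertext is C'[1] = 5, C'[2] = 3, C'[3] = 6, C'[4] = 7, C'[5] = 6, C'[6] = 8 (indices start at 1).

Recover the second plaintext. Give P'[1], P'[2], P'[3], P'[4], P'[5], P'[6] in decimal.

P'[1] = 5, P'[2] = 8, P'[3] = 5, P'[4] = 13, P'[5] = 4, P'[6] = 5

In CTR with a reused counter, both messages share the same keystream S_i, so C_i ⊕ C'_i = P_i ⊕ P'_i and thus P'_i = P_i ⊕ C_i ⊕ C'_i.
P'[1]: 8 ⊕ 8 ⊕ 5 = 5.
P'[2]: 11 ⊕ 0 ⊕ 3 = 8.
P'[3]: 8 ⊕ 11 ⊕ 6 = 5.
P'[4]: 11 ⊕ 1 ⊕ 7 = 13.
P'[5]: 1 ⊕ 3 ⊕ 6 = 4.
P'[6]: 8 ⊕ 5 ⊕ 8 = 5.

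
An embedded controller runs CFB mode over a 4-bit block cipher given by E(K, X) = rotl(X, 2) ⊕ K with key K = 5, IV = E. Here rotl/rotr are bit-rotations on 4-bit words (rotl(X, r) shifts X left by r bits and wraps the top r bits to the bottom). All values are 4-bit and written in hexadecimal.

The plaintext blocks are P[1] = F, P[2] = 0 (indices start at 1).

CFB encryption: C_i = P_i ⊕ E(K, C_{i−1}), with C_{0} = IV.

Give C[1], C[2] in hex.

C[1]: E(K, E) = E; F ⊕ E = 1.
C[2]: E(K, 1) = 1; 0 ⊕ 1 = 1.

C[1] = 1, C[2] = 1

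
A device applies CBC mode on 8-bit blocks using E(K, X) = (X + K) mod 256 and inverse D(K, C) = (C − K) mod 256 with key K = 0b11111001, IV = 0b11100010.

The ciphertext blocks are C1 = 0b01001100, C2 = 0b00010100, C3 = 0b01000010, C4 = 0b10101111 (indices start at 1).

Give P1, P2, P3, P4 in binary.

P1 = 0b10110001, P2 = 0b01010111, P3 = 0b01011101, P4 = 0b11110100

CBC decryption: P_i = D(K, C_i) ⊕ C_{i−1}, with C_{0} = IV.
P1: D(K, 0b01001100) = 0b01010011; 0b01010011 ⊕ 0b11100010 = 0b10110001.
P2: D(K, 0b00010100) = 0b00011011; 0b00011011 ⊕ 0b01001100 = 0b01010111.
P3: D(K, 0b01000010) = 0b01001001; 0b01001001 ⊕ 0b00010100 = 0b01011101.
P4: D(K, 0b10101111) = 0b10110110; 0b10110110 ⊕ 0b01000010 = 0b11110100.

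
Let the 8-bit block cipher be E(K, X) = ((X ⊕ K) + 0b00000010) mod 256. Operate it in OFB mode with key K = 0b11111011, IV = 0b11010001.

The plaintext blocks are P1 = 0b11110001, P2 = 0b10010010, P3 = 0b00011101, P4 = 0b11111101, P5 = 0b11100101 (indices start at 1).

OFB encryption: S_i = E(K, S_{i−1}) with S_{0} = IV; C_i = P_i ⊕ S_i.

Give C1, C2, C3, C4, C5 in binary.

C1: S = E(K, 0b11010001) = 0b00101100; 0b11110001 ⊕ 0b00101100 = 0b11011101.
C2: S = E(K, 0b00101100) = 0b11011001; 0b10010010 ⊕ 0b11011001 = 0b01001011.
C3: S = E(K, 0b11011001) = 0b00100100; 0b00011101 ⊕ 0b00100100 = 0b00111001.
C4: S = E(K, 0b00100100) = 0b11100001; 0b11111101 ⊕ 0b11100001 = 0b00011100.
C5: S = E(K, 0b11100001) = 0b00011100; 0b11100101 ⊕ 0b00011100 = 0b11111001.

C1 = 0b11011101, C2 = 0b01001011, C3 = 0b00111001, C4 = 0b00011100, C5 = 0b11111001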